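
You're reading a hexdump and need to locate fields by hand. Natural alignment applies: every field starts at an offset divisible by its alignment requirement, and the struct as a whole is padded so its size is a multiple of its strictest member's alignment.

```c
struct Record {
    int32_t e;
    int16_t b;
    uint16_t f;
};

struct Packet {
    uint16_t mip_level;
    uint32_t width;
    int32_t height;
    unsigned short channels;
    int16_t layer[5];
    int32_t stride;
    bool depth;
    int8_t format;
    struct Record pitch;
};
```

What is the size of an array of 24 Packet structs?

960

Record: e at 0 (size 4, align 4) → ends 4; b at 4 (size 2, align 2) → ends 6; f at 6 (size 2, align 2) → ends 8; total 8 bytes, alignment 4
mip_level at 0 (size 2, align 2) → ends 2
pad 2 to align 4 for width
width at 4 (size 4, align 4) → ends 8
height at 8 (size 4, align 4) → ends 12
channels at 12 (size 2, align 2) → ends 14
layer at 14 (size 10, align 2) → ends 24
stride at 24 (size 4, align 4) → ends 28
depth at 28 (size 1, align 1) → ends 29
format at 29 (size 1, align 1) → ends 30
pad 2 to align 4 for pitch
pitch at 32 (size 8, align 4) → ends 40
total 40 bytes, alignment 4
array of 24: 24 × 40 = 960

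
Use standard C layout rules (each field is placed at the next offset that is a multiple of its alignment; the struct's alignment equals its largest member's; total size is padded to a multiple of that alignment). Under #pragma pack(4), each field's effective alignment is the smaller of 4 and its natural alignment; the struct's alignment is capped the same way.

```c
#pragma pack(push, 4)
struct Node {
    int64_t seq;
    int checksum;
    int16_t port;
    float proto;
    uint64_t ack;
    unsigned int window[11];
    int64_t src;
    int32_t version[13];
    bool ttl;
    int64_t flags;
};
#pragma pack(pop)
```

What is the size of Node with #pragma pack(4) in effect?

144

seq at 0 (size 8, align 4) → ends 8
checksum at 8 (size 4, align 4) → ends 12
port at 12 (size 2, align 2) → ends 14
pad 2 to align 4 for proto
proto at 16 (size 4, align 4) → ends 20
ack at 20 (size 8, align 4) → ends 28
window at 28 (size 44, align 4) → ends 72
src at 72 (size 8, align 4) → ends 80
version at 80 (size 52, align 4) → ends 132
ttl at 132 (size 1, align 1) → ends 133
pad 3 to align 4 for flags
flags at 136 (size 8, align 4) → ends 144
total 144 bytes, alignment 4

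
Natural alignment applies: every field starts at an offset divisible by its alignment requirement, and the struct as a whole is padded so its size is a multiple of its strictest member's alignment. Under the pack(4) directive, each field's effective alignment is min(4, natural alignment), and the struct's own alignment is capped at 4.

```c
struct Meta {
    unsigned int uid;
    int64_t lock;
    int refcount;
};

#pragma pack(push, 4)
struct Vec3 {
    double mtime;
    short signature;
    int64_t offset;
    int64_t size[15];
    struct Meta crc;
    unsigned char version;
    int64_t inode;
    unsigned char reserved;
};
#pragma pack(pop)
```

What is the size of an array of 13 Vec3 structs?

Meta: uid at 0 (size 4, align 4) → ends 4; pad 4 to align 8 for lock; lock at 8 (size 8, align 8) → ends 16; refcount at 16 (size 4, align 4) → ends 20; tail pad 4 to reach multiple of 8; total 24 bytes, alignment 8
mtime at 0 (size 8, align 4) → ends 8
signature at 8 (size 2, align 2) → ends 10
pad 2 to align 4 for offset
offset at 12 (size 8, align 4) → ends 20
size at 20 (size 120, align 4) → ends 140
crc at 140 (size 24, align 4) → ends 164
version at 164 (size 1, align 1) → ends 165
pad 3 to align 4 for inode
inode at 168 (size 8, align 4) → ends 176
reserved at 176 (size 1, align 1) → ends 177
tail pad 3 to reach multiple of 4
total 180 bytes, alignment 4
array of 13: 13 × 180 = 2340

2340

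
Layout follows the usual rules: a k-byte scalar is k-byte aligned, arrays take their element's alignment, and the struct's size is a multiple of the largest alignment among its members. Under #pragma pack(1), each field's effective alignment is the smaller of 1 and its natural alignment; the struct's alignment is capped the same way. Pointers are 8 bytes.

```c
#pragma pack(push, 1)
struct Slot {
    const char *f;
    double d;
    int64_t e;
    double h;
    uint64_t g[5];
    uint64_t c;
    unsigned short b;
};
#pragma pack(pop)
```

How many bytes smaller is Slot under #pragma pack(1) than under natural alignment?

natural layout:
  f at 0 (size 8, align 8) → ends 8
  d at 8 (size 8, align 8) → ends 16
  e at 16 (size 8, align 8) → ends 24
  h at 24 (size 8, align 8) → ends 32
  g at 32 (size 40, align 8) → ends 72
  c at 72 (size 8, align 8) → ends 80
  b at 80 (size 2, align 2) → ends 82
  tail pad 6 to reach multiple of 8
  total 88 bytes, alignment 8
packed(1) layout:
  f at 0 (size 8, align 1) → ends 8
  d at 8 (size 8, align 1) → ends 16
  e at 16 (size 8, align 1) → ends 24
  h at 24 (size 8, align 1) → ends 32
  g at 32 (size 40, align 1) → ends 72
  c at 72 (size 8, align 1) → ends 80
  b at 80 (size 2, align 1) → ends 82
  total 82 bytes, alignment 1
88 − 82 = 6

6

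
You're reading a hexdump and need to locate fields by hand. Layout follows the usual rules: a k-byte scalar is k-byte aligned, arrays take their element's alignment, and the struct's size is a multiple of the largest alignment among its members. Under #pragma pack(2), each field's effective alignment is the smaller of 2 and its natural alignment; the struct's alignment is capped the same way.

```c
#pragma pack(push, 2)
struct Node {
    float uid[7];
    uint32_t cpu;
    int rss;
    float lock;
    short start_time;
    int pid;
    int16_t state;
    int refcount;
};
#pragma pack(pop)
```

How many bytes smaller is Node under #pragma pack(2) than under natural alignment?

4

natural layout:
  0..28  uid  (28B, 4-aligned)
  28..32  cpu  (4B, 4-aligned)
  32..36  rss  (4B, 4-aligned)
  36..40  lock  (4B, 4-aligned)
  40..42  start_time  (2B, 2-aligned)
  42..44  -- padding (2B)
  44..48  pid  (4B, 4-aligned)
  48..50  state  (2B, 2-aligned)
  50..52  -- padding (2B)
  52..56  refcount  (4B, 4-aligned)
  sizeof = 56, alignof = 4
packed(2) layout:
  0..28  uid  (28B, 2-aligned)
  28..32  cpu  (4B, 2-aligned)
  32..36  rss  (4B, 2-aligned)
  36..40  lock  (4B, 2-aligned)
  40..42  start_time  (2B, 2-aligned)
  42..46  pid  (4B, 2-aligned)
  46..48  state  (2B, 2-aligned)
  48..52  refcount  (4B, 2-aligned)
  sizeof = 52, alignof = 2
56 − 52 = 4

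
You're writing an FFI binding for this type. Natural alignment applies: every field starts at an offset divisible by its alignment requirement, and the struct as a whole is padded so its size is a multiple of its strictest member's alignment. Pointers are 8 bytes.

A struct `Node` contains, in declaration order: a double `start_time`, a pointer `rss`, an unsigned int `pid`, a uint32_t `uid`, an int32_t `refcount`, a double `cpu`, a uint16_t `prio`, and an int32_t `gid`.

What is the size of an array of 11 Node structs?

528

0..8  start_time  (8B, 8-aligned)
8..16  rss  (8B, 8-aligned)
16..20  pid  (4B, 4-aligned)
20..24  uid  (4B, 4-aligned)
24..28  refcount  (4B, 4-aligned)
28..32  -- padding (4B)
32..40  cpu  (8B, 8-aligned)
40..42  prio  (2B, 2-aligned)
42..44  -- padding (2B)
44..48  gid  (4B, 4-aligned)
sizeof = 48, alignof = 8
array of 11: 11 × 48 = 528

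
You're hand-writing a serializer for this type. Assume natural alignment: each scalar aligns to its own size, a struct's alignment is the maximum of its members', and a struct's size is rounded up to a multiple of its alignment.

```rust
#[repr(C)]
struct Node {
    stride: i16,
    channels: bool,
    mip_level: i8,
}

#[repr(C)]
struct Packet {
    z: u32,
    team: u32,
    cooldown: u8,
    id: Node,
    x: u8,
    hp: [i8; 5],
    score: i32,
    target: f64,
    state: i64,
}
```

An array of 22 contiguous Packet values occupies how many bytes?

880

Node: @0: stride [2B, align 2] → 2; @2: channels [1B, align 1] → 3; @3: mip_level [1B, align 1] → 4; size 4, align 2
@0: z [4B, align 4] → 4
@4: team [4B, align 4] → 8
@8: cooldown [1B, align 1] → 9
+1 pad (align 2)
@10: id [4B, align 2] → 14
@14: x [1B, align 1] → 15
@15: hp [5B, align 1] → 20
@20: score [4B, align 4] → 24
@24: target [8B, align 8] → 32
@32: state [8B, align 8] → 40
size 40, align 8
array of 22: 22 × 40 = 880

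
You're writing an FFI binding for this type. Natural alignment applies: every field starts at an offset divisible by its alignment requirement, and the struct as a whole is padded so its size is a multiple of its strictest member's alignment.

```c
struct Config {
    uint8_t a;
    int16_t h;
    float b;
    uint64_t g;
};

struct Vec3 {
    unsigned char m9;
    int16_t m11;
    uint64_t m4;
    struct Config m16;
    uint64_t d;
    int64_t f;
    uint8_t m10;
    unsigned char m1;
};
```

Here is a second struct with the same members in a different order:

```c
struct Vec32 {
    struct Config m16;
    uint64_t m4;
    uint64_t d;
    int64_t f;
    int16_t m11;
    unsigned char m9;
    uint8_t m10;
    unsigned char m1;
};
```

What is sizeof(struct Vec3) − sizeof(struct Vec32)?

Config: @0: a [1B, align 1] → 1; +1 pad (align 2); @2: h [2B, align 2] → 4; @4: b [4B, align 4] → 8; @8: g [8B, align 8] → 16; size 16, align 8
@0: m9 [1B, align 1] → 1
+1 pad (align 2)
@2: m11 [2B, align 2] → 4
+4 pad (align 8)
@8: m4 [8B, align 8] → 16
@16: m16 [16B, align 8] → 32
@32: d [8B, align 8] → 40
@40: f [8B, align 8] → 48
@48: m10 [1B, align 1] → 49
@49: m1 [1B, align 1] → 50
+6 tail pad (align 8)
size 56, align 8
— Vec32 —
@0: m16 [16B, align 8] → 16
@16: m4 [8B, align 8] → 24
@24: d [8B, align 8] → 32
@32: f [8B, align 8] → 40
@40: m11 [2B, align 2] → 42
@42: m9 [1B, align 1] → 43
@43: m10 [1B, align 1] → 44
@44: m1 [1B, align 1] → 45
+3 tail pad (align 8)
size 48, align 8
56 − 48 = 8

8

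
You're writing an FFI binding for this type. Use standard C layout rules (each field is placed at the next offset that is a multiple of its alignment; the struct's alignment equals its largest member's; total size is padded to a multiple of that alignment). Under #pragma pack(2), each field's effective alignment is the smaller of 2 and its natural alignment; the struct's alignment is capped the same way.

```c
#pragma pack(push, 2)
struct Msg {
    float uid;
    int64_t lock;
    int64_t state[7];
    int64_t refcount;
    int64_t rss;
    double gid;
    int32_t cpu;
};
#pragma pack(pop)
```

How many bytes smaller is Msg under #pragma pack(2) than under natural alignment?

8

natural layout:
  @0: uid [4B, align 4] → 4
  +4 pad (align 8)
  @8: lock [8B, align 8] → 16
  @16: state [56B, align 8] → 72
  @72: refcount [8B, align 8] → 80
  @80: rss [8B, align 8] → 88
  @88: gid [8B, align 8] → 96
  @96: cpu [4B, align 4] → 100
  +4 tail pad (align 8)
  size 104, align 8
packed(2) layout:
  @0: uid [4B, align 2] → 4
  @4: lock [8B, align 2] → 12
  @12: state [56B, align 2] → 68
  @68: refcount [8B, align 2] → 76
  @76: rss [8B, align 2] → 84
  @84: gid [8B, align 2] → 92
  @92: cpu [4B, align 2] → 96
  size 96, align 2
104 − 96 = 8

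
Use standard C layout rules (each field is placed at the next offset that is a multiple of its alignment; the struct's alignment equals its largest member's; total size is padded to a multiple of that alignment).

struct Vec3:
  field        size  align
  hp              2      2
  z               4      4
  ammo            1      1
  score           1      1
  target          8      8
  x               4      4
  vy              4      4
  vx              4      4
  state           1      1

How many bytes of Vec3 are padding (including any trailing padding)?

11

0..2  hp  (2B, 2-aligned)
2..4  -- padding (2B)
4..8  z  (4B, 4-aligned)
8..9  ammo  (1B, 1-aligned)
9..10  score  (1B, 1-aligned)
10..16  -- padding (6B)
16..24  target  (8B, 8-aligned)
24..28  x  (4B, 4-aligned)
28..32  vy  (4B, 4-aligned)
32..36  vx  (4B, 4-aligned)
36..37  state  (1B, 1-aligned)
37..40  -- tail padding (3B)
sizeof = 40, alignof = 8
data bytes 29, size 40 → padding 11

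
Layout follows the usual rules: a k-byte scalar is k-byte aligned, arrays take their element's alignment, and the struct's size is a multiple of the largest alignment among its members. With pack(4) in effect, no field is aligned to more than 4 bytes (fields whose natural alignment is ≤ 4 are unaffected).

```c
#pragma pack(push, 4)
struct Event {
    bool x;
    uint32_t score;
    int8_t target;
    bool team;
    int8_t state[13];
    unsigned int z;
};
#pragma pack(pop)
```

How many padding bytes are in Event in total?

4

x at 0 (size 1, align 1) → ends 1
pad 3 to align 4 for score
score at 4 (size 4, align 4) → ends 8
target at 8 (size 1, align 1) → ends 9
team at 9 (size 1, align 1) → ends 10
state at 10 (size 13, align 1) → ends 23
pad 1 to align 4 for z
z at 24 (size 4, align 4) → ends 28
total 28 bytes, alignment 4
data bytes 24, size 28 → padding 4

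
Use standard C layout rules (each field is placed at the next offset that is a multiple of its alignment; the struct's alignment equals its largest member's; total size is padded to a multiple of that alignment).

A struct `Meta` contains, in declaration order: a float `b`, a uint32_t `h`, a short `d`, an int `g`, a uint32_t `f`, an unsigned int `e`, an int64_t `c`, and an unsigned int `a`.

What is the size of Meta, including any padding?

40 bytes

b at 0 (size 4, align 4) → ends 4
h at 4 (size 4, align 4) → ends 8
d at 8 (size 2, align 2) → ends 10
pad 2 to align 4 for g
g at 12 (size 4, align 4) → ends 16
f at 16 (size 4, align 4) → ends 20
e at 20 (size 4, align 4) → ends 24
c at 24 (size 8, align 8) → ends 32
a at 32 (size 4, align 4) → ends 36
tail pad 4 to reach multiple of 8
total 40 bytes, alignment 8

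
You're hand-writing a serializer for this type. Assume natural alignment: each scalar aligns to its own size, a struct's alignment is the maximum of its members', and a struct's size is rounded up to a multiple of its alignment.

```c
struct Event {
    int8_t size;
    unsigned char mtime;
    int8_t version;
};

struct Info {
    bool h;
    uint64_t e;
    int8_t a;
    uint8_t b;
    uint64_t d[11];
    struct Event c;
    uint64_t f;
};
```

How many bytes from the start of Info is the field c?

112

Event: @0: size [1B, align 1] → 1; @1: mtime [1B, align 1] → 2; @2: version [1B, align 1] → 3; size 3, align 1
@0: h [1B, align 1] → 1
+7 pad (align 8)
@8: e [8B, align 8] → 16
@16: a [1B, align 1] → 17
@17: b [1B, align 1] → 18
+6 pad (align 8)
@24: d [88B, align 8] → 112
@112: c [3B, align 1] → 115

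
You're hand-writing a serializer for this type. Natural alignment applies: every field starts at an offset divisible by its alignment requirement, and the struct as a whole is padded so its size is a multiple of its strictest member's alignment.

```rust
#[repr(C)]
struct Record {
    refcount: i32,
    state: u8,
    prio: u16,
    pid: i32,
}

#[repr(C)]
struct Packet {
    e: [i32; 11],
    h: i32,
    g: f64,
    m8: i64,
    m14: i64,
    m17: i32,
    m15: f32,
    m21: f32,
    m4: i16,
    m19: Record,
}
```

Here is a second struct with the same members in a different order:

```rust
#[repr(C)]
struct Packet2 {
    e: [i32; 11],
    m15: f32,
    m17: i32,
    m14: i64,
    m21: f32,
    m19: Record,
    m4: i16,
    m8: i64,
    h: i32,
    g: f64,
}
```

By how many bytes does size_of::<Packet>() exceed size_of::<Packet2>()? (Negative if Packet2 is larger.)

-8

Record: @0: refcount [4B, align 4] → 4; @4: state [1B, align 1] → 5; +1 pad (align 2); @6: prio [2B, align 2] → 8; @8: pid [4B, align 4] → 12; size 12, align 4
@0: e [44B, align 4] → 44
@44: h [4B, align 4] → 48
@48: g [8B, align 8] → 56
@56: m8 [8B, align 8] → 64
@64: m14 [8B, align 8] → 72
@72: m17 [4B, align 4] → 76
@76: m15 [4B, align 4] → 80
@80: m21 [4B, align 4] → 84
@84: m4 [2B, align 2] → 86
+2 pad (align 4)
@88: m19 [12B, align 4] → 100
+4 tail pad (align 8)
size 104, align 8
— Packet2 —
@0: e [44B, align 4] → 44
@44: m15 [4B, align 4] → 48
@48: m17 [4B, align 4] → 52
+4 pad (align 8)
@56: m14 [8B, align 8] → 64
@64: m21 [4B, align 4] → 68
@68: m19 [12B, align 4] → 80
@80: m4 [2B, align 2] → 82
+6 pad (align 8)
@88: m8 [8B, align 8] → 96
@96: h [4B, align 4] → 100
+4 pad (align 8)
@104: g [8B, align 8] → 112
size 112, align 8
104 − 112 = -8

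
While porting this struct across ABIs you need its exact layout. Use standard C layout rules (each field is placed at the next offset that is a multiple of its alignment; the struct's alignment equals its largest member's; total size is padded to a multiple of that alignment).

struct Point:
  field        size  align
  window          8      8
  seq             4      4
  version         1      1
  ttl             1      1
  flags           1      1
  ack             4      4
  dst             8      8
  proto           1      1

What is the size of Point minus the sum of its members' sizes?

window at 0 (size 8, align 8) → ends 8
seq at 8 (size 4, align 4) → ends 12
version at 12 (size 1, align 1) → ends 13
ttl at 13 (size 1, align 1) → ends 14
flags at 14 (size 1, align 1) → ends 15
pad 1 to align 4 for ack
ack at 16 (size 4, align 4) → ends 20
pad 4 to align 8 for dst
dst at 24 (size 8, align 8) → ends 32
proto at 32 (size 1, align 1) → ends 33
tail pad 7 to reach multiple of 8
total 40 bytes, alignment 8
data bytes 28, size 40 → padding 12

12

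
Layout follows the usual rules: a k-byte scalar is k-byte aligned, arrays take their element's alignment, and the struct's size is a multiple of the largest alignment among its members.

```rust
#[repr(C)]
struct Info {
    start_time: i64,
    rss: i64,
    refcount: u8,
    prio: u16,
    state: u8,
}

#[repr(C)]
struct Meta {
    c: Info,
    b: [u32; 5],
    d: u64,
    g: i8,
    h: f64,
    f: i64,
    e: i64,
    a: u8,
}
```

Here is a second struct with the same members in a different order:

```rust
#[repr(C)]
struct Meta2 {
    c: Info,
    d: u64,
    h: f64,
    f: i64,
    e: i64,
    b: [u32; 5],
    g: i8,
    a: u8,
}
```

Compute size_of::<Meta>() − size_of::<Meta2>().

16

Info: 0..8  start_time  (8B, 8-aligned); 8..16  rss  (8B, 8-aligned); 16..17  refcount  (1B, 1-aligned); 17..18  -- padding (1B); 18..20  prio  (2B, 2-aligned); 20..21  state  (1B, 1-aligned); 21..24  -- tail padding (3B); sizeof = 24, alignof = 8
0..24  c  (24B, 8-aligned)
24..44  b  (20B, 4-aligned)
44..48  -- padding (4B)
48..56  d  (8B, 8-aligned)
56..57  g  (1B, 1-aligned)
57..64  -- padding (7B)
64..72  h  (8B, 8-aligned)
72..80  f  (8B, 8-aligned)
80..88  e  (8B, 8-aligned)
88..89  a  (1B, 1-aligned)
89..96  -- tail padding (7B)
sizeof = 96, alignof = 8
— Meta2 —
0..24  c  (24B, 8-aligned)
24..32  d  (8B, 8-aligned)
32..40  h  (8B, 8-aligned)
40..48  f  (8B, 8-aligned)
48..56  e  (8B, 8-aligned)
56..76  b  (20B, 4-aligned)
76..77  g  (1B, 1-aligned)
77..78  a  (1B, 1-aligned)
78..80  -- tail padding (2B)
sizeof = 80, alignof = 8
96 − 80 = 16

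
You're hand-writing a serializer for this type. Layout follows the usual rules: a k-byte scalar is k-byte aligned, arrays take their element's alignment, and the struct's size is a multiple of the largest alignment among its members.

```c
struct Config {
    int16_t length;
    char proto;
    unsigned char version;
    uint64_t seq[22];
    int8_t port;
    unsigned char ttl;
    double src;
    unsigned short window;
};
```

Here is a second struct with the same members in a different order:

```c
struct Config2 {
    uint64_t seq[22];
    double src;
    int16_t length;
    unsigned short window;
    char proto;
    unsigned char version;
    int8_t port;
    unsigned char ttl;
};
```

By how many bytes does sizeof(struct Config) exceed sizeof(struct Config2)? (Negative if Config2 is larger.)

@0: length [2B, align 2] → 2
@2: proto [1B, align 1] → 3
@3: version [1B, align 1] → 4
+4 pad (align 8)
@8: seq [176B, align 8] → 184
@184: port [1B, align 1] → 185
@185: ttl [1B, align 1] → 186
+6 pad (align 8)
@192: src [8B, align 8] → 200
@200: window [2B, align 2] → 202
+6 tail pad (align 8)
size 208, align 8
— Config2 —
@0: seq [176B, align 8] → 176
@176: src [8B, align 8] → 184
@184: length [2B, align 2] → 186
@186: window [2B, align 2] → 188
@188: proto [1B, align 1] → 189
@189: version [1B, align 1] → 190
@190: port [1B, align 1] → 191
@191: ttl [1B, align 1] → 192
size 192, align 8
208 − 192 = 16

16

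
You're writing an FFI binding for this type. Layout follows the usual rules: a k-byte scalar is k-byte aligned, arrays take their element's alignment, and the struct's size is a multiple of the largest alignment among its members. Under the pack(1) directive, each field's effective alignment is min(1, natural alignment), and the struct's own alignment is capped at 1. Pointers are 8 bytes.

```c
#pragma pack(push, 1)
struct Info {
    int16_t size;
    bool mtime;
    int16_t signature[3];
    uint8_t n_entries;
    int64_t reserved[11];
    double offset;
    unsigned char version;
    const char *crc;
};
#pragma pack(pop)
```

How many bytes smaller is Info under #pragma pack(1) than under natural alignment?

natural layout:
  0..2  size  (2B, 2-aligned)
  2..3  mtime  (1B, 1-aligned)
  3..4  -- padding (1B)
  4..10  signature  (6B, 2-aligned)
  10..11  n_entries  (1B, 1-aligned)
  11..16  -- padding (5B)
  16..104  reserved  (88B, 8-aligned)
  104..112  offset  (8B, 8-aligned)
  112..113  version  (1B, 1-aligned)
  113..120  -- padding (7B)
  120..128  crc  (8B, 8-aligned)
  sizeof = 128, alignof = 8
packed(1) layout:
  0..2  size  (2B, 1-aligned)
  2..3  mtime  (1B, 1-aligned)
  3..9  signature  (6B, 1-aligned)
  9..10  n_entries  (1B, 1-aligned)
  10..98  reserved  (88B, 1-aligned)
  98..106  offset  (8B, 1-aligned)
  106..107  version  (1B, 1-aligned)
  107..115  crc  (8B, 1-aligned)
  sizeof = 115, alignof = 1
128 − 115 = 13

13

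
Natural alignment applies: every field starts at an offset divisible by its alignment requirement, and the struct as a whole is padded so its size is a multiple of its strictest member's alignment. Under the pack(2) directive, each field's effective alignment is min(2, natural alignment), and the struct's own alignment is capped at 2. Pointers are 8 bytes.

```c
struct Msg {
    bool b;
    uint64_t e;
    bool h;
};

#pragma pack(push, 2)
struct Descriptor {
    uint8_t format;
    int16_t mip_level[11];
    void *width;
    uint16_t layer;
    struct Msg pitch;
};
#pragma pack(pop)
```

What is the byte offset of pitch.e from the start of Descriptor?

Msg: 0..1  b  (1B, 1-aligned); 1..8  -- padding (7B); 8..16  e  (8B, 8-aligned); 16..17  h  (1B, 1-aligned); 17..24  -- tail padding (7B); sizeof = 24, alignof = 8
0..1  format  (1B, 1-aligned)
1..2  -- padding (1B)
2..24  mip_level  (22B, 2-aligned)
24..32  width  (8B, 2-aligned)
32..34  layer  (2B, 2-aligned)
34..58  pitch  (24B, 2-aligned)
within Msg: e at 8
34 + 8 = 42

42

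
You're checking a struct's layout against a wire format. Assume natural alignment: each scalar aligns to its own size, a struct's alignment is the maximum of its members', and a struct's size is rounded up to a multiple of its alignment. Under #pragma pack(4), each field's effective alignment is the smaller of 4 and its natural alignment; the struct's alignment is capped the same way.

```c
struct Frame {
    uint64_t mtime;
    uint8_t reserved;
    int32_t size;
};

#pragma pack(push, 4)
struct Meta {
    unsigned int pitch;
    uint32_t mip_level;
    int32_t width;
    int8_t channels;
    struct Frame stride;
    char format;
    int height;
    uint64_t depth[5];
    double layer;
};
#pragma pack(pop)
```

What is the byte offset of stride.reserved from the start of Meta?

Frame: @0: mtime [8B, align 8] → 8; @8: reserved [1B, align 1] → 9; +3 pad (align 4); @12: size [4B, align 4] → 16; size 16, align 8
@0: pitch [4B, align 4] → 4
@4: mip_level [4B, align 4] → 8
@8: width [4B, align 4] → 12
@12: channels [1B, align 1] → 13
+3 pad (align 4)
@16: stride [16B, align 4] → 32
within Frame: reserved at 8
16 + 8 = 24

24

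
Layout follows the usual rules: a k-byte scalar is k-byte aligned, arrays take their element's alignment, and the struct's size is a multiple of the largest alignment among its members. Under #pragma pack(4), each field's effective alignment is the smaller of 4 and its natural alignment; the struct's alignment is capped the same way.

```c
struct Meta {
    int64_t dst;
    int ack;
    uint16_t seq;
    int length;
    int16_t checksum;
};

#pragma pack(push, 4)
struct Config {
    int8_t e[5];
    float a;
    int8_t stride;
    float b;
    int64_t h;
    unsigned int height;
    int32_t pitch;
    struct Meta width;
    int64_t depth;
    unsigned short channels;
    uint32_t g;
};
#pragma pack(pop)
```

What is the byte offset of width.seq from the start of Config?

Meta: dst at 0 (size 8, align 8) → ends 8; ack at 8 (size 4, align 4) → ends 12; seq at 12 (size 2, align 2) → ends 14; pad 2 to align 4 for length; length at 16 (size 4, align 4) → ends 20; checksum at 20 (size 2, align 2) → ends 22; tail pad 2 to reach multiple of 8; total 24 bytes, alignment 8
e at 0 (size 5, align 1) → ends 5
pad 3 to align 4 for a
a at 8 (size 4, align 4) → ends 12
stride at 12 (size 1, align 1) → ends 13
pad 3 to align 4 for b
b at 16 (size 4, align 4) → ends 20
h at 20 (size 8, align 4) → ends 28
height at 28 (size 4, align 4) → ends 32
pitch at 32 (size 4, align 4) → ends 36
width at 36 (size 24, align 4) → ends 60
within Meta: seq at 12
36 + 12 = 48

48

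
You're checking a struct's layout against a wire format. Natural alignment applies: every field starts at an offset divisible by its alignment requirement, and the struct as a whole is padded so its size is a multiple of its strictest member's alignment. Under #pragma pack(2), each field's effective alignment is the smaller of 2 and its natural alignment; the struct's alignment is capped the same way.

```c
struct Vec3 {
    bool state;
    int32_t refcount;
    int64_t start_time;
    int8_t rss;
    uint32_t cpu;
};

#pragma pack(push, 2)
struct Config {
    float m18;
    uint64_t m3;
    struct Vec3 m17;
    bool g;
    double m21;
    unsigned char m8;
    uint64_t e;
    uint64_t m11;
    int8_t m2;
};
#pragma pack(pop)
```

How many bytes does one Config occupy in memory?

66 bytes

Vec3: @0: state [1B, align 1] → 1; +3 pad (align 4); @4: refcount [4B, align 4] → 8; @8: start_time [8B, align 8] → 16; @16: rss [1B, align 1] → 17; +3 pad (align 4); @20: cpu [4B, align 4] → 24; size 24, align 8
@0: m18 [4B, align 2] → 4
@4: m3 [8B, align 2] → 12
@12: m17 [24B, align 2] → 36
@36: g [1B, align 1] → 37
+1 pad (align 2)
@38: m21 [8B, align 2] → 46
@46: m8 [1B, align 1] → 47
+1 pad (align 2)
@48: e [8B, align 2] → 56
@56: m11 [8B, align 2] → 64
@64: m2 [1B, align 1] → 65
+1 tail pad (align 2)
size 66, align 2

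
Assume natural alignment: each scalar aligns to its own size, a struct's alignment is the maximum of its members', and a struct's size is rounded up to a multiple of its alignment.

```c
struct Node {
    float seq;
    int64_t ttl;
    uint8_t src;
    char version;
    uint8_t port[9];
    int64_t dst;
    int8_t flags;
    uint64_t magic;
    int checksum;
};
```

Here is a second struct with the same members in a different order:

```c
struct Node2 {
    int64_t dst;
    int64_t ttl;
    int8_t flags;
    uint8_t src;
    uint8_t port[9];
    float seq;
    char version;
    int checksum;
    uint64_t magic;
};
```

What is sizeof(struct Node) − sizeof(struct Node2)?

0..4  seq  (4B, 4-aligned)
4..8  -- padding (4B)
8..16  ttl  (8B, 8-aligned)
16..17  src  (1B, 1-aligned)
17..18  version  (1B, 1-aligned)
18..27  port  (9B, 1-aligned)
27..32  -- padding (5B)
32..40  dst  (8B, 8-aligned)
40..41  flags  (1B, 1-aligned)
41..48  -- padding (7B)
48..56  magic  (8B, 8-aligned)
56..60  checksum  (4B, 4-aligned)
60..64  -- tail padding (4B)
sizeof = 64, alignof = 8
— Node2 —
0..8  dst  (8B, 8-aligned)
8..16  ttl  (8B, 8-aligned)
16..17  flags  (1B, 1-aligned)
17..18  src  (1B, 1-aligned)
18..27  port  (9B, 1-aligned)
27..28  -- padding (1B)
28..32  seq  (4B, 4-aligned)
32..33  version  (1B, 1-aligned)
33..36  -- padding (3B)
36..40  checksum  (4B, 4-aligned)
40..48  magic  (8B, 8-aligned)
sizeof = 48, alignof = 8
64 − 48 = 16

16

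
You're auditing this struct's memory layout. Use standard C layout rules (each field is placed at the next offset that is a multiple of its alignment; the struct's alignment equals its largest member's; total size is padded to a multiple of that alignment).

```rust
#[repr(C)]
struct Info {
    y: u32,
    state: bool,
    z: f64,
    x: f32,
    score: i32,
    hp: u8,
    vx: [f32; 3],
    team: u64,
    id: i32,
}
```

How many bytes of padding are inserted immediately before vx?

y at 0 (size 4, align 4) → ends 4
state at 4 (size 1, align 1) → ends 5
pad 3 to align 8 for z
z at 8 (size 8, align 8) → ends 16
x at 16 (size 4, align 4) → ends 20
score at 20 (size 4, align 4) → ends 24
hp at 24 (size 1, align 1) → ends 25
pad 3 to align 4 for vx
vx at 28 (size 12, align 4) → ends 40

3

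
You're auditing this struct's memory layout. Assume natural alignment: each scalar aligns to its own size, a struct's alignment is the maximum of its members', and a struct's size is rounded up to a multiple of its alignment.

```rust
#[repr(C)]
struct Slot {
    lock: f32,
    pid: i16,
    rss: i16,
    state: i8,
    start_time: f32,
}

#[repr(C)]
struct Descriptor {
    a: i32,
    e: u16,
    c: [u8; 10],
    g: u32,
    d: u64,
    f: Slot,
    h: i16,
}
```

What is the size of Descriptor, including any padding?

56 bytes

Slot: lock at 0 (size 4, align 4) → ends 4; pid at 4 (size 2, align 2) → ends 6; rss at 6 (size 2, align 2) → ends 8; state at 8 (size 1, align 1) → ends 9; pad 3 to align 4 for start_time; start_time at 12 (size 4, align 4) → ends 16; total 16 bytes, alignment 4
a at 0 (size 4, align 4) → ends 4
e at 4 (size 2, align 2) → ends 6
c at 6 (size 10, align 1) → ends 16
g at 16 (size 4, align 4) → ends 20
pad 4 to align 8 for d
d at 24 (size 8, align 8) → ends 32
f at 32 (size 16, align 4) → ends 48
h at 48 (size 2, align 2) → ends 50
tail pad 6 to reach multiple of 8
total 56 bytes, alignment 8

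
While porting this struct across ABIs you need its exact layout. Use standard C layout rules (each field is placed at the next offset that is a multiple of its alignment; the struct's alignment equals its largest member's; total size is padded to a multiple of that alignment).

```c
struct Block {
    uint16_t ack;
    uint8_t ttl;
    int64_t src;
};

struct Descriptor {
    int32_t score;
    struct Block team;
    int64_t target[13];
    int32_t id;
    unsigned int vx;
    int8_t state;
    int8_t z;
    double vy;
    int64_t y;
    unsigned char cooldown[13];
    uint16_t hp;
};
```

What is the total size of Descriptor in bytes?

176

Block: ack at 0 (size 2, align 2) → ends 2; ttl at 2 (size 1, align 1) → ends 3; pad 5 to align 8 for src; src at 8 (size 8, align 8) → ends 16; total 16 bytes, alignment 8
score at 0 (size 4, align 4) → ends 4
pad 4 to align 8 for team
team at 8 (size 16, align 8) → ends 24
target at 24 (size 104, align 8) → ends 128
id at 128 (size 4, align 4) → ends 132
vx at 132 (size 4, align 4) → ends 136
state at 136 (size 1, align 1) → ends 137
z at 137 (size 1, align 1) → ends 138
pad 6 to align 8 for vy
vy at 144 (size 8, align 8) → ends 152
y at 152 (size 8, align 8) → ends 160
cooldown at 160 (size 13, align 1) → ends 173
pad 1 to align 2 for hp
hp at 174 (size 2, align 2) → ends 176
total 176 bytes, alignment 8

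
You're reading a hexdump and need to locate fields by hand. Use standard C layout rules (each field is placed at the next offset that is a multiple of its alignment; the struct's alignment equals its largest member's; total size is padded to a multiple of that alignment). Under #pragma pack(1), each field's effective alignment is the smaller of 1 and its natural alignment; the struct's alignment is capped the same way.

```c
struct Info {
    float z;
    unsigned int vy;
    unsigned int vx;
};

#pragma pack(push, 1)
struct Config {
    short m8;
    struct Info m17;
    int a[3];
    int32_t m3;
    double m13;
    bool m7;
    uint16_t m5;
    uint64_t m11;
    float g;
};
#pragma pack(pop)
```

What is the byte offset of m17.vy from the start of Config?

Info: @0: z [4B, align 4] → 4; @4: vy [4B, align 4] → 8; @8: vx [4B, align 4] → 12; size 12, align 4
@0: m8 [2B, align 1] → 2
@2: m17 [12B, align 1] → 14
within Info: vy at 4
2 + 4 = 6

6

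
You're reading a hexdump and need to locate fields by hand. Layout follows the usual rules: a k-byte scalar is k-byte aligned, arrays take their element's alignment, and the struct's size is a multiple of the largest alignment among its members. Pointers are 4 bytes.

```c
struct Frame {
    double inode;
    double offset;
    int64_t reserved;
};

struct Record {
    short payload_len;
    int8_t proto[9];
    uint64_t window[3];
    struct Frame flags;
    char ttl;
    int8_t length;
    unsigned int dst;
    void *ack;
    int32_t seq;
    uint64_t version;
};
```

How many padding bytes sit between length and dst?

2

Frame: inode at 0 (size 8, align 8) → ends 8; offset at 8 (size 8, align 8) → ends 16; reserved at 16 (size 8, align 8) → ends 24; total 24 bytes, alignment 8
payload_len at 0 (size 2, align 2) → ends 2
proto at 2 (size 9, align 1) → ends 11
pad 5 to align 8 for window
window at 16 (size 24, align 8) → ends 40
flags at 40 (size 24, align 8) → ends 64
ttl at 64 (size 1, align 1) → ends 65
length at 65 (size 1, align 1) → ends 66
pad 2 to align 4 for dst
dst at 68 (size 4, align 4) → ends 72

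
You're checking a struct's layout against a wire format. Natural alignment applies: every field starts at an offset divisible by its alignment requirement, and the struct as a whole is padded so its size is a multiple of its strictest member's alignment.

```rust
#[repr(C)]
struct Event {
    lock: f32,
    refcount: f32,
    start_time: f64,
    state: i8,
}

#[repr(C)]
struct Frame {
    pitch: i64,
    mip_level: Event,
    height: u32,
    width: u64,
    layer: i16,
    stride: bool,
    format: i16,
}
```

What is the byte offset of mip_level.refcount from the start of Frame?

Event: lock at 0 (size 4, align 4) → ends 4; refcount at 4 (size 4, align 4) → ends 8; start_time at 8 (size 8, align 8) → ends 16; state at 16 (size 1, align 1) → ends 17; tail pad 7 to reach multiple of 8; total 24 bytes, alignment 8
pitch at 0 (size 8, align 8) → ends 8
mip_level at 8 (size 24, align 8) → ends 32
within Event: refcount at 4
8 + 4 = 12

12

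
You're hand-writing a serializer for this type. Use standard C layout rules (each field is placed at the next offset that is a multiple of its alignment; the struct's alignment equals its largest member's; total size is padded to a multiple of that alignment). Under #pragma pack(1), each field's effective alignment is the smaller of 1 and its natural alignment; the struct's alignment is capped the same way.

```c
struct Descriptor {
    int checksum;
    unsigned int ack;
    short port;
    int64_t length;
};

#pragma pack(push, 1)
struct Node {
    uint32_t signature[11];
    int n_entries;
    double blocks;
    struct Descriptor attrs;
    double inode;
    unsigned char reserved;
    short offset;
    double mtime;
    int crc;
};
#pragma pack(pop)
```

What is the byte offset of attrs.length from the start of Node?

72

Descriptor: 0..4  checksum  (4B, 4-aligned); 4..8  ack  (4B, 4-aligned); 8..10  port  (2B, 2-aligned); 10..16  -- padding (6B); 16..24  length  (8B, 8-aligned); sizeof = 24, alignof = 8
0..44  signature  (44B, 1-aligned)
44..48  n_entries  (4B, 1-aligned)
48..56  blocks  (8B, 1-aligned)
56..80  attrs  (24B, 1-aligned)
within Descriptor: length at 16
56 + 16 = 72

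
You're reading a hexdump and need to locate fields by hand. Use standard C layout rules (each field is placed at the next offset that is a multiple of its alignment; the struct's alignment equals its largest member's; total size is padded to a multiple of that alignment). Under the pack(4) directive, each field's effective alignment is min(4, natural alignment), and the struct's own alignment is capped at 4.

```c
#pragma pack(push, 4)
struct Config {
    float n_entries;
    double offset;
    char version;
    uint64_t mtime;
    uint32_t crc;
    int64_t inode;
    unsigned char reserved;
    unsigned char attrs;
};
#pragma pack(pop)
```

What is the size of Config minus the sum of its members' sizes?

@0: n_entries [4B, align 4] → 4
@4: offset [8B, align 4] → 12
@12: version [1B, align 1] → 13
+3 pad (align 4)
@16: mtime [8B, align 4] → 24
@24: crc [4B, align 4] → 28
@28: inode [8B, align 4] → 36
@36: reserved [1B, align 1] → 37
@37: attrs [1B, align 1] → 38
+2 tail pad (align 4)
size 40, align 4
data bytes 35, size 40 → padding 5

5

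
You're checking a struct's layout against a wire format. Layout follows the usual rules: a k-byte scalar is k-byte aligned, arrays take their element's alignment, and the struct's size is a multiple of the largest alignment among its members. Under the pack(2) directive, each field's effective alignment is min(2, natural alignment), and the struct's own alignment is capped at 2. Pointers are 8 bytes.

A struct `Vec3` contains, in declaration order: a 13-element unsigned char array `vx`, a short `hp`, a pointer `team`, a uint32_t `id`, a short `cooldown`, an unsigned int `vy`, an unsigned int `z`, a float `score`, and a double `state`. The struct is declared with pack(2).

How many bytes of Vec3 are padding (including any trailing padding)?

vx at 0 (size 13, align 1) → ends 13
pad 1 to align 2 for hp
hp at 14 (size 2, align 2) → ends 16
team at 16 (size 8, align 2) → ends 24
id at 24 (size 4, align 2) → ends 28
cooldown at 28 (size 2, align 2) → ends 30
vy at 30 (size 4, align 2) → ends 34
z at 34 (size 4, align 2) → ends 38
score at 38 (size 4, align 2) → ends 42
state at 42 (size 8, align 2) → ends 50
total 50 bytes, alignment 2
data bytes 49, size 50 → padding 1

1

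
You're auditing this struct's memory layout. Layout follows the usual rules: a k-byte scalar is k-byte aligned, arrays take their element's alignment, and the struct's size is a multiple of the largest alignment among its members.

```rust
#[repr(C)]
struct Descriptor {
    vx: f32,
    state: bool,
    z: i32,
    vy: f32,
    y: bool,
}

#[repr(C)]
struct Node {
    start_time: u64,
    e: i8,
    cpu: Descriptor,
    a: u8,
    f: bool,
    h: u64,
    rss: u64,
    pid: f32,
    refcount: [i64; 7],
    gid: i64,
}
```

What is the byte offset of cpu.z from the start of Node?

20

Descriptor: vx at 0 (size 4, align 4) → ends 4; state at 4 (size 1, align 1) → ends 5; pad 3 to align 4 for z; z at 8 (size 4, align 4) → ends 12; vy at 12 (size 4, align 4) → ends 16; y at 16 (size 1, align 1) → ends 17; tail pad 3 to reach multiple of 4; total 20 bytes, alignment 4
start_time at 0 (size 8, align 8) → ends 8
e at 8 (size 1, align 1) → ends 9
pad 3 to align 4 for cpu
cpu at 12 (size 20, align 4) → ends 32
within Descriptor: z at 8
12 + 8 = 20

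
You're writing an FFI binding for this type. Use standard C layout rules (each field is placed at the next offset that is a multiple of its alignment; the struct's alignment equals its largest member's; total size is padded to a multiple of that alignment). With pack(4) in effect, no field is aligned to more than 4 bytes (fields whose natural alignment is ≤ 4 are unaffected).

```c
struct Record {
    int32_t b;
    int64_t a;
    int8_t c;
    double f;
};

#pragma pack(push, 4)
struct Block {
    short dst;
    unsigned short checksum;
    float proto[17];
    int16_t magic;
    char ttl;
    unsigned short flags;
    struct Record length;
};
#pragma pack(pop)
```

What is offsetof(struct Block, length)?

80

Record: b at 0 (size 4, align 4) → ends 4; pad 4 to align 8 for a; a at 8 (size 8, align 8) → ends 16; c at 16 (size 1, align 1) → ends 17; pad 7 to align 8 for f; f at 24 (size 8, align 8) → ends 32; total 32 bytes, alignment 8
dst at 0 (size 2, align 2) → ends 2
checksum at 2 (size 2, align 2) → ends 4
proto at 4 (size 68, align 4) → ends 72
magic at 72 (size 2, align 2) → ends 74
ttl at 74 (size 1, align 1) → ends 75
pad 1 to align 2 for flags
flags at 76 (size 2, align 2) → ends 78
pad 2 to align 4 for length
length at 80 (size 32, align 4) → ends 112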